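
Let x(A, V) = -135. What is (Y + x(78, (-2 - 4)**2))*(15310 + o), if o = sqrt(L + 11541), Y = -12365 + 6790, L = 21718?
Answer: -87420100 - 5710*sqrt(33259) ≈ -8.8461e+7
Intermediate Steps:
Y = -5575
o = sqrt(33259) (o = sqrt(21718 + 11541) = sqrt(33259) ≈ 182.37)
(Y + x(78, (-2 - 4)**2))*(15310 + o) = (-5575 - 135)*(15310 + sqrt(33259)) = -5710*(15310 + sqrt(33259)) = -87420100 - 5710*sqrt(33259)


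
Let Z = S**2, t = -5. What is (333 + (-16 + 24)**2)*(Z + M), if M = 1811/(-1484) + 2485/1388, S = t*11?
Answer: 309265226773/257474 ≈ 1.2012e+6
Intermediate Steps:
S = -55 (S = -5*11 = -55)
Z = 3025 (Z = (-55)**2 = 3025)
M = 146759/257474 (M = 1811*(-1/1484) + 2485*(1/1388) = -1811/1484 + 2485/1388 = 146759/257474 ≈ 0.57000)
(333 + (-16 + 24)**2)*(Z + M) = (333 + (-16 + 24)**2)*(3025 + 146759/257474) = (333 + 8**2)*(779005609/257474) = (333 + 64)*(779005609/257474) = 397*(779005609/257474) = 309265226773/257474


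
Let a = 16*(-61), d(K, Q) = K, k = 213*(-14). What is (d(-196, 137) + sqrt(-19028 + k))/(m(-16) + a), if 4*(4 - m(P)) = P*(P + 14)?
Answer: 1/5 - I*sqrt(22010)/980 ≈ 0.2 - 0.15139*I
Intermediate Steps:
k = -2982
a = -976
m(P) = 4 - P*(14 + P)/4 (m(P) = 4 - P*(P + 14)/4 = 4 - P*(14 + P)/4)
(d(-196, 137) + sqrt(-19028 + k))/(m(-16) + a) = (-196 + sqrt(-19028 - 2982))/((4 - 7/2*(-16) - 1/4*(-16)**2) - 976) = (-196 + sqrt(-22010))/((4 + 56 - 1/4*256) - 976) = (-196 + I*sqrt(22010))/((4 + 56 - 64) - 976) = (-196 + I*sqrt(22010))/(-4 - 976) = (-196 + I*sqrt(22010))/(-980) = (-196 + I*sqrt(22010))*(-1/980) = 1/5 - I*sqrt(22010)/980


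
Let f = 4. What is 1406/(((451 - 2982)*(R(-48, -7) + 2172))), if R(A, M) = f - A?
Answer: -703/2814472 ≈ -0.00024978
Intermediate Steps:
R(A, M) = 4 - A
1406/(((451 - 2982)*(R(-48, -7) + 2172))) = 1406/(((451 - 2982)*((4 - 1*(-48)) + 2172))) = 1406/((-2531*((4 + 48) + 2172))) = 1406/((-2531*(52 + 2172))) = 1406/((-2531*2224)) = 1406/(-5628944) = 1406*(-1/5628944) = -703/2814472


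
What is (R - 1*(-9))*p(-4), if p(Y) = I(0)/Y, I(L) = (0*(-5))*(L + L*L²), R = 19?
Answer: 0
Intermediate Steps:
I(L) = 0 (I(L) = 0*(L + L³) = 0)
p(Y) = 0 (p(Y) = 0/Y = 0)
(R - 1*(-9))*p(-4) = (19 - 1*(-9))*0 = (19 + 9)*0 = 28*0 = 0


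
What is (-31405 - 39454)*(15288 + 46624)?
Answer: -4387022408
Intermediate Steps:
(-31405 - 39454)*(15288 + 46624) = -70859*61912 = -4387022408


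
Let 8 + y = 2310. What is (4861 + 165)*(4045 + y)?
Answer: 31900022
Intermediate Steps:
y = 2302 (y = -8 + 2310 = 2302)
(4861 + 165)*(4045 + y) = (4861 + 165)*(4045 + 2302) = 5026*6347 = 31900022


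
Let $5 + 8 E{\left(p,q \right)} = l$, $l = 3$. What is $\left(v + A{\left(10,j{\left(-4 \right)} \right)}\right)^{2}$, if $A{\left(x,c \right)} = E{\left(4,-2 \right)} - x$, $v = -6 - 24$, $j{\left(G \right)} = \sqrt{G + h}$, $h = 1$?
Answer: $\frac{25921}{16} \approx 1620.1$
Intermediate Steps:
$E{\left(p,q \right)} = - \frac{1}{4}$ ($E{\left(p,q \right)} = - \frac{5}{8} + \frac{1}{8} \cdot 3 = - \frac{5}{8} + \frac{3}{8} = - \frac{1}{4}$)
$j{\left(G \right)} = \sqrt{1 + G}$ ($j{\left(G \right)} = \sqrt{G + 1} = \sqrt{1 + G}$)
$v = -30$ ($v = -6 - 24 = -30$)
$A{\left(x,c \right)} = - \frac{1}{4} - x$
$\left(v + A{\left(10,j{\left(-4 \right)} \right)}\right)^{2} = \left(-30 - \frac{41}{4}\right)^{2} = \left(- \frac{161}{4}\right)^{2} = \frac{25921}{16}$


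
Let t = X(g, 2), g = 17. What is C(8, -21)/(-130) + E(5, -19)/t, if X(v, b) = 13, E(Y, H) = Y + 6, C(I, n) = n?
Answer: 131/130 ≈ 1.0077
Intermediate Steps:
E(Y, H) = 6 + Y
t = 13
C(8, -21)/(-130) + E(5, -19)/t = -21/(-130) + (6 + 5)/13 = -21*(-1/130) + 11*(1/13) = 21/130 + 11/13 = 131/130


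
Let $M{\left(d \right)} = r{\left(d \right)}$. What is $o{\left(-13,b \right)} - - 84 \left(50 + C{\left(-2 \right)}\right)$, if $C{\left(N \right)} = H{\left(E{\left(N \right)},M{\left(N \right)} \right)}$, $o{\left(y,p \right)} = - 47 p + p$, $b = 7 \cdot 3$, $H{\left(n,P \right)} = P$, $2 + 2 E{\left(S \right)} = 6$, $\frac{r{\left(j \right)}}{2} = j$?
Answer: $2898$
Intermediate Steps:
$r{\left(j \right)} = 2 j$
$E{\left(S \right)} = 2$ ($E{\left(S \right)} = -1 + \frac{1}{2} \cdot 6 = -1 + 3 = 2$)
$M{\left(d \right)} = 2 d$
$b = 21$
$o{\left(y,p \right)} = - 46 p$
$C{\left(N \right)} = 2 N$
$o{\left(-13,b \right)} - - 84 \left(50 + C{\left(-2 \right)}\right) = \left(-46\right) 21 - - 84 \left(50 + 2 \left(-2\right)\right) = -966 - - 84 \left(50 - 4\right) = -966 - \left(-84\right) 46 = -966 - -3864 = -966 + 3864 = 2898$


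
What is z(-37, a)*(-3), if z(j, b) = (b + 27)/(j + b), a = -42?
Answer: -45/79 ≈ -0.56962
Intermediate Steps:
z(j, b) = (27 + b)/(b + j)
z(-37, a)*(-3) = ((27 - 42)/(-42 - 37))*(-3) = (-15/(-79))*(-3) = -1/79*(-15)*(-3) = (15/79)*(-3) = -45/79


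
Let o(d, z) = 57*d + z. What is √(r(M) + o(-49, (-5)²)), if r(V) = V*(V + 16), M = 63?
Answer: 47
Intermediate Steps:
r(V) = V*(16 + V)
o(d, z) = z + 57*d
√(r(M) + o(-49, (-5)²)) = √(63*(16 + 63) + ((-5)² + 57*(-49))) = √(63*79 + (25 - 2793)) = √(4977 - 2768) = √2209 = 47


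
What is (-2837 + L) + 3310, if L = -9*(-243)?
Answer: 2660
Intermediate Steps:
L = 2187
(-2837 + L) + 3310 = (-2837 + 2187) + 3310 = -650 + 3310 = 2660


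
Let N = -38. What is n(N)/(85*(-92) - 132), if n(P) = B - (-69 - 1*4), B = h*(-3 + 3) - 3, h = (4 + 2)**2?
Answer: -5/568 ≈ -0.0088028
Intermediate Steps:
h = 36 (h = 6**2 = 36)
B = -3 (B = 36*(-3 + 3) - 3 = 36*0 - 3 = 0 - 3 = -3)
n(P) = 70 (n(P) = -3 - (-69 - 1*4) = -3 - (-69 - 4) = -3 - 1*(-73) = -3 + 73 = 70)
n(N)/(85*(-92) - 132) = 70/(85*(-92) - 132) = 70/(-7820 - 132) = 70/(-7952) = 70*(-1/7952) = -5/568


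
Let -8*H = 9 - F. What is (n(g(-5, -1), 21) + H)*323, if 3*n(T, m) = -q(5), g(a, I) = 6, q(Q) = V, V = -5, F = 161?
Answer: 20026/3 ≈ 6675.3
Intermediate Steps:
q(Q) = -5
n(T, m) = 5/3 (n(T, m) = (-1*(-5))/3 = (⅓)*5 = 5/3)
H = 19 (H = -(9 - 1*161)/8 = -(9 - 161)/8 = -⅛*(-152) = 19)
(n(g(-5, -1), 21) + H)*323 = (5/3 + 19)*323 = (62/3)*323 = 20026/3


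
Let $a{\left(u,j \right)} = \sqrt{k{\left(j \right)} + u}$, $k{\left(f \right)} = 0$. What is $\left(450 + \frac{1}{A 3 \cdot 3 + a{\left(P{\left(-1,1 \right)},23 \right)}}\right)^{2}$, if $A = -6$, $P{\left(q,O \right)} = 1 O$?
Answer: $\frac{568774801}{2809} \approx 2.0248 \cdot 10^{5}$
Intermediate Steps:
$P{\left(q,O \right)} = O$
$a{\left(u,j \right)} = \sqrt{u}$ ($a{\left(u,j \right)} = \sqrt{0 + u} = \sqrt{u}$)
$\left(450 + \frac{1}{A 3 \cdot 3 + a{\left(P{\left(-1,1 \right)},23 \right)}}\right)^{2} = \left(450 + \frac{1}{\left(-6\right) 3 \cdot 3 + \sqrt{1}}\right)^{2} = \left(450 + \frac{1}{\left(-18\right) 3 + 1}\right)^{2} = \left(450 + \frac{1}{-54 + 1}\right)^{2} = \left(450 + \frac{1}{-53}\right)^{2} = \left(450 - \frac{1}{53}\right)^{2} = \left(\frac{23849}{53}\right)^{2} = \frac{568774801}{2809}$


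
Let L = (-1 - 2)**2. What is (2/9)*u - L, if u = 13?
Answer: -55/9 ≈ -6.1111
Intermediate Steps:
L = 9 (L = (-3)**2 = 9)
(2/9)*u - L = (2/9)*13 - 1*9 = (2*(1/9))*13 - 9 = (2/9)*13 - 9 = 26/9 - 9 = -55/9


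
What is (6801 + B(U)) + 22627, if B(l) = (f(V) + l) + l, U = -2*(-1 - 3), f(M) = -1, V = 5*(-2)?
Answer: 29443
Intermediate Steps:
V = -10
U = 8 (U = -2*(-4) = 8)
B(l) = -1 + 2*l (B(l) = (-1 + l) + l = -1 + 2*l)
(6801 + B(U)) + 22627 = (6801 + (-1 + 2*8)) + 22627 = (6801 + (-1 + 16)) + 22627 = (6801 + 15) + 22627 = 6816 + 22627 = 29443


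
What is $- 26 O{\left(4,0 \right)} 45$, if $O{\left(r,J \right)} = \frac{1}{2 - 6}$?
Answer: $\frac{585}{2} \approx 292.5$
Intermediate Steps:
$O{\left(r,J \right)} = - \frac{1}{4}$ ($O{\left(r,J \right)} = \frac{1}{-4} = - \frac{1}{4}$)
$- 26 O{\left(4,0 \right)} 45 = \left(-26\right) \left(- \frac{1}{4}\right) 45 = \frac{13}{2} \cdot 45 = \frac{585}{2}$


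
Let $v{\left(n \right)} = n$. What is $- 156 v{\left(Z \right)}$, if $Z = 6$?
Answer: $-936$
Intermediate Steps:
$- 156 v{\left(Z \right)} = \left(-156\right) 6 = -936$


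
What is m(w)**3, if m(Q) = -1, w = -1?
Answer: -1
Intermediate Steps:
m(w)**3 = (-1)**3 = -1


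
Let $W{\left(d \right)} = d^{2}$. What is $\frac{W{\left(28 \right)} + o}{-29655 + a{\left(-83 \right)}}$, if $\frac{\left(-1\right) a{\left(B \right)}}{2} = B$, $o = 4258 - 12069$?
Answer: $\frac{7027}{29489} \approx 0.23829$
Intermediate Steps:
$o = -7811$ ($o = 4258 - 12069 = -7811$)
$a{\left(B \right)} = - 2 B$
$\frac{W{\left(28 \right)} + o}{-29655 + a{\left(-83 \right)}} = \frac{28^{2} - 7811}{-29655 - -166} = \frac{784 - 7811}{-29655 + 166} = - \frac{7027}{-29489} = \left(-7027\right) \left(- \frac{1}{29489}\right) = \frac{7027}{29489}$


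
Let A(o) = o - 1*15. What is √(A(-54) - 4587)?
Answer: 4*I*√291 ≈ 68.235*I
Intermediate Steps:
A(o) = -15 + o (A(o) = o - 15 = -15 + o)
√(A(-54) - 4587) = √((-15 - 54) - 4587) = √(-69 - 4587) = √(-4656) = 4*I*√291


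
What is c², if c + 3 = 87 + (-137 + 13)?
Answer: 1600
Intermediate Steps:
c = -40 (c = -3 + (87 + (-137 + 13)) = -3 + (87 - 124) = -3 - 37 = -40)
c² = (-40)² = 1600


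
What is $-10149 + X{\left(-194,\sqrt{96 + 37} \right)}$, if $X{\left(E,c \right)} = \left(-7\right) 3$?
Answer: $-10170$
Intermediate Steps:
$X{\left(E,c \right)} = -21$
$-10149 + X{\left(-194,\sqrt{96 + 37} \right)} = -10149 - 21 = -10170$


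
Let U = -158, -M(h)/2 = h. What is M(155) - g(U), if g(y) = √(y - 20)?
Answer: -310 - I*√178 ≈ -310.0 - 13.342*I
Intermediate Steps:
M(h) = -2*h
g(y) = √(-20 + y)
M(155) - g(U) = -2*155 - √(-20 - 158) = -310 - √(-178) = -310 - I*√178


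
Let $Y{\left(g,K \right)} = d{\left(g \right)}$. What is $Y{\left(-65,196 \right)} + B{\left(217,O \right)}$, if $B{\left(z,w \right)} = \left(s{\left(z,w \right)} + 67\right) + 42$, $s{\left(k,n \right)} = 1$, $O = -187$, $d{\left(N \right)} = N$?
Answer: $45$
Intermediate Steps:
$Y{\left(g,K \right)} = g$
$B{\left(z,w \right)} = 110$ ($B{\left(z,w \right)} = \left(1 + 67\right) + 42 = 68 + 42 = 110$)
$Y{\left(-65,196 \right)} + B{\left(217,O \right)} = -65 + 110 = 45$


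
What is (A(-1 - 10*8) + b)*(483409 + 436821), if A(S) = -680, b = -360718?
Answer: -332569281540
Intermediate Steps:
(A(-1 - 10*8) + b)*(483409 + 436821) = (-680 - 360718)*(483409 + 436821) = -361398*920230 = -332569281540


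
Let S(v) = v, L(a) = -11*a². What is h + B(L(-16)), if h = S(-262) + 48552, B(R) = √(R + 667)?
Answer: 48290 + I*√2149 ≈ 48290.0 + 46.357*I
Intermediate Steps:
B(R) = √(667 + R)
h = 48290 (h = -262 + 48552 = 48290)
h + B(L(-16)) = 48290 + √(667 - 11*(-16)²) = 48290 + √(667 - 11*256) = 48290 + √(667 - 2816) = 48290 + √(-2149) = 48290 + I*√2149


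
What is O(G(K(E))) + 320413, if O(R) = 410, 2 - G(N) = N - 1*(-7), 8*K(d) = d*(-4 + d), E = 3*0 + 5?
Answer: 320823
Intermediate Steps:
E = 5 (E = 0 + 5 = 5)
K(d) = d*(-4 + d)/8 (K(d) = (d*(-4 + d))/8 = d*(-4 + d)/8)
G(N) = -5 - N (G(N) = 2 - (N - 1*(-7)) = 2 - (N + 7) = 2 - (7 + N) = 2 + (-7 - N) = -5 - N)
O(G(K(E))) + 320413 = 410 + 320413 = 320823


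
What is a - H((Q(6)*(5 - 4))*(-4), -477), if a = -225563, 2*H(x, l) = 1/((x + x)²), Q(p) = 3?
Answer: -259848577/1152 ≈ -2.2556e+5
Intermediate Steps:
H(x, l) = 1/(8*x²) (H(x, l) = 1/(2*((x + x)²)) = 1/(2*((2*x)²)) = 1/(2*((4*x²))) = (1/(4*x²))/2 = 1/(8*x²))
a - H((Q(6)*(5 - 4))*(-4), -477) = -225563 - 1/(8*((3*(5 - 4))*(-4))²) = -225563 - 1/(8*((3*1)*(-4))²) = -225563 - 1/(8*(3*(-4))²) = -225563 - 1/(8*(-12)²) = -225563 - 1/(8*144) = -225563 - 1*1/1152 = -225563 - 1/1152 = -259848577/1152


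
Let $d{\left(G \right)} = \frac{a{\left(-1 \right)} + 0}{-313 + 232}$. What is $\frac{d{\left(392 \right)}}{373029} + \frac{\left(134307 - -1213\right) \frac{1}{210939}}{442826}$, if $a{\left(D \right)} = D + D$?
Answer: $\frac{713600440618}{470398967013916881} \approx 1.517 \cdot 10^{-6}$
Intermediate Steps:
$a{\left(D \right)} = 2 D$
$d{\left(G \right)} = \frac{2}{81}$ ($d{\left(G \right)} = \frac{2 \left(-1\right) + 0}{-313 + 232} = \frac{-2 + 0}{-81} = \left(-2\right) \left(- \frac{1}{81}\right) = \frac{2}{81}$)
$\frac{d{\left(392 \right)}}{373029} + \frac{\left(134307 - -1213\right) \frac{1}{210939}}{442826} = \frac{2}{81 \cdot 373029} + \frac{\left(134307 - -1213\right) \frac{1}{210939}}{442826} = \frac{2}{81} \cdot \frac{1}{373029} + \left(134307 + 1213\right) \frac{1}{210939} \cdot \frac{1}{442826} = \frac{2}{30215349} + 135520 \cdot \frac{1}{210939} \cdot \frac{1}{442826} = \frac{2}{30215349} + \frac{135520}{210939} \cdot \frac{1}{442826} = \frac{2}{30215349} + \frac{67760}{46704636807} = \frac{713600440618}{470398967013916881}$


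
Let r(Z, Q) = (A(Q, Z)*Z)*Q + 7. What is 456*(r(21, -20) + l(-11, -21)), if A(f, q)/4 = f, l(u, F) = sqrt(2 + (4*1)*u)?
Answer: 15324792 + 456*I*sqrt(42) ≈ 1.5325e+7 + 2955.2*I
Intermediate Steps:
l(u, F) = sqrt(2 + 4*u)
A(f, q) = 4*f
r(Z, Q) = 7 + 4*Z*Q**2 (r(Z, Q) = ((4*Q)*Z)*Q + 7 = (4*Q*Z)*Q + 7 = 4*Z*Q**2 + 7 = 7 + 4*Z*Q**2)
456*(r(21, -20) + l(-11, -21)) = 456*((7 + 4*21*(-20)**2) + sqrt(2 + 4*(-11))) = 456*((7 + 4*21*400) + sqrt(2 - 44)) = 456*((7 + 33600) + sqrt(-42)) = 456*(33607 + I*sqrt(42)) = 15324792 + 456*I*sqrt(42)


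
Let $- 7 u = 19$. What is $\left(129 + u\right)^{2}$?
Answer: $\frac{781456}{49} \approx 15948.0$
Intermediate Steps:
$u = - \frac{19}{7}$ ($u = \left(- \frac{1}{7}\right) 19 = - \frac{19}{7} \approx -2.7143$)
$\left(129 + u\right)^{2} = \left(129 - \frac{19}{7}\right)^{2} = \left(\frac{884}{7}\right)^{2} = \frac{781456}{49}$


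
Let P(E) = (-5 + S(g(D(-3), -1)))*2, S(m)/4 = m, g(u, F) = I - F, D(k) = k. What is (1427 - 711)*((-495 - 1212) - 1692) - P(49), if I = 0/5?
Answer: -2433682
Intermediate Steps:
I = 0 (I = 0*(⅕) = 0)
g(u, F) = -F (g(u, F) = 0 - F = -F)
S(m) = 4*m
P(E) = -2 (P(E) = (-5 + 4*(-1*(-1)))*2 = (-5 + 4*1)*2 = (-5 + 4)*2 = -1*2 = -2)
(1427 - 711)*((-495 - 1212) - 1692) - P(49) = (1427 - 711)*((-495 - 1212) - 1692) - 1*(-2) = 716*(-1707 - 1692) + 2 = 716*(-3399) + 2 = -2433684 + 2 = -2433682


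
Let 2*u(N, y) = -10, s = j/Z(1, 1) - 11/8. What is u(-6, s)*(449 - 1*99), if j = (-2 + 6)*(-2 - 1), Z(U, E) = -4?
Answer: -1750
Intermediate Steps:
j = -12 (j = 4*(-3) = -12)
s = 13/8 (s = -12/(-4) - 11/8 = -12*(-¼) - 11*⅛ = 3 - 11/8 = 13/8 ≈ 1.6250)
u(N, y) = -5 (u(N, y) = (½)*(-10) = -5)
u(-6, s)*(449 - 1*99) = -5*(449 - 1*99) = -5*(449 - 99) = -5*350 = -1750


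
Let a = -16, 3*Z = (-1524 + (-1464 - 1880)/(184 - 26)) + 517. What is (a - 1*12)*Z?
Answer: 758100/79 ≈ 9596.2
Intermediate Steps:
Z = -27075/79 (Z = ((-1524 + (-1464 - 1880)/(184 - 26)) + 517)/3 = ((-1524 - 3344/158) + 517)/3 = ((-1524 - 3344*1/158) + 517)/3 = ((-1524 - 1672/79) + 517)/3 = (-122068/79 + 517)/3 = (⅓)*(-81225/79) = -27075/79 ≈ -342.72)
(a - 1*12)*Z = (-16 - 1*12)*(-27075/79) = (-16 - 12)*(-27075/79) = -28*(-27075/79) = 758100/79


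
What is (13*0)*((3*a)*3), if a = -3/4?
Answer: 0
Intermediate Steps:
a = -3/4 (a = -3*1/4 = -3/4 ≈ -0.75000)
(13*0)*((3*a)*3) = (13*0)*((3*(-3/4))*3) = 0*(-9/4*3) = 0*(-27/4) = 0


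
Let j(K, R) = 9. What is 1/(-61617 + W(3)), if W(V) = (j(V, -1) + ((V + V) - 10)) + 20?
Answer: -1/61592 ≈ -1.6236e-5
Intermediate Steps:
W(V) = 19 + 2*V (W(V) = (9 + ((V + V) - 10)) + 20 = (9 + (2*V - 10)) + 20 = (9 + (-10 + 2*V)) + 20 = (-1 + 2*V) + 20 = 19 + 2*V)
1/(-61617 + W(3)) = 1/(-61617 + (19 + 2*3)) = 1/(-61617 + (19 + 6)) = 1/(-61617 + 25) = 1/(-61592) = -1/61592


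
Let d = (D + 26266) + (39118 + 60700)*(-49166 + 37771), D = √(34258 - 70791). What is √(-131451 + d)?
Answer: √(-1137531295 + I*√36533) ≈ 0.e-3 + 33727.0*I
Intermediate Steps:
D = I*√36533 (D = √(-36533) = I*√36533 ≈ 191.14*I)
d = -1137399844 + I*√36533 (d = (I*√36533 + 26266) + (39118 + 60700)*(-49166 + 37771) = (26266 + I*√36533) + 99818*(-11395) = (26266 + I*√36533) - 1137426110 = -1137399844 + I*√36533 ≈ -1.1374e+9 + 191.14*I)
√(-131451 + d) = √(-131451 + (-1137399844 + I*√36533)) = √(-1137531295 + I*√36533)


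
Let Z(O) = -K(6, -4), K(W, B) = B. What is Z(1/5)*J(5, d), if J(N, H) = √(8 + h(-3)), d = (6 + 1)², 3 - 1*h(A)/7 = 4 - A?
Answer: 8*I*√5 ≈ 17.889*I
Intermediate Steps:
h(A) = -7 + 7*A (h(A) = 21 - 7*(4 - A) = 21 + (-28 + 7*A) = -7 + 7*A)
Z(O) = 4 (Z(O) = -1*(-4) = 4)
d = 49 (d = 7² = 49)
J(N, H) = 2*I*√5 (J(N, H) = √(8 + (-7 + 7*(-3))) = √(8 + (-7 - 21)) = √(8 - 28) = √(-20) = 2*I*√5)
Z(1/5)*J(5, d) = 4*(2*I*√5) = 8*I*√5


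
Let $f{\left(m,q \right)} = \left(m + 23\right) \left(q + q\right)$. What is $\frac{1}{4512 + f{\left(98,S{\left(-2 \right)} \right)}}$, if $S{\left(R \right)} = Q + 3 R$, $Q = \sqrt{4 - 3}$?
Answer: $\frac{1}{3302} \approx 0.00030285$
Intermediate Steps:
$Q = 1$ ($Q = \sqrt{1} = 1$)
$S{\left(R \right)} = 1 + 3 R$
$f{\left(m,q \right)} = 2 q \left(23 + m\right)$ ($f{\left(m,q \right)} = \left(23 + m\right) 2 q = 2 q \left(23 + m\right)$)
$\frac{1}{4512 + f{\left(98,S{\left(-2 \right)} \right)}} = \frac{1}{4512 + 2 \left(1 + 3 \left(-2\right)\right) \left(23 + 98\right)} = \frac{1}{4512 + 2 \left(1 - 6\right) 121} = \frac{1}{4512 + 2 \left(-5\right) 121} = \frac{1}{4512 - 1210} = \frac{1}{3302}$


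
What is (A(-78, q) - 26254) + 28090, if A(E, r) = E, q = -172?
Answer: 1758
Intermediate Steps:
(A(-78, q) - 26254) + 28090 = (-78 - 26254) + 28090 = -26332 + 28090 = 1758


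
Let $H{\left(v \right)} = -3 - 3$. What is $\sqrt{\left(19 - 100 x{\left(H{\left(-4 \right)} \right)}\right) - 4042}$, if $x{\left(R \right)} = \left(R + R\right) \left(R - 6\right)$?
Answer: $3 i \sqrt{2047} \approx 135.73 i$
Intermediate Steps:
$H{\left(v \right)} = -6$ ($H{\left(v \right)} = -3 - 3 = -6$)
$x{\left(R \right)} = 2 R \left(-6 + R\right)$
$\sqrt{\left(19 - 100 x{\left(H{\left(-4 \right)} \right)}\right) - 4042} = \sqrt{\left(19 - 100 \cdot 2 \left(-6\right) \left(-6 - 6\right)\right) - 4042} = \sqrt{\left(19 - 100 \cdot 2 \left(-6\right) \left(-12\right)\right) - 4042} = \sqrt{\left(19 - 14400\right) - 4042} = \sqrt{-14381 - 4042} = \sqrt{-18423} = 3 i \sqrt{2047}$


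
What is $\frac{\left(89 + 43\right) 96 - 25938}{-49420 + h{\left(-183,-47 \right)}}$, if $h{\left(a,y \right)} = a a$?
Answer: $\frac{13266}{15931} \approx 0.83272$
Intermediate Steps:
$h{\left(a,y \right)} = a^{2}$
$\frac{\left(89 + 43\right) 96 - 25938}{-49420 + h{\left(-183,-47 \right)}} = \frac{\left(89 + 43\right) 96 - 25938}{-49420 + \left(-183\right)^{2}} = \frac{132 \cdot 96 - 25938}{-49420 + 33489} = \frac{12672 - 25938}{-15931} = \left(-13266\right) \left(- \frac{1}{15931}\right) = \frac{13266}{15931}$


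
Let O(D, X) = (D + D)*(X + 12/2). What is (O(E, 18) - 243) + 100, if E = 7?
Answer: 193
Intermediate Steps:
O(D, X) = 2*D*(6 + X) (O(D, X) = (2*D)*(X + 12*(½)) = (2*D)*(X + 6) = (2*D)*(6 + X) = 2*D*(6 + X))
(O(E, 18) - 243) + 100 = (2*7*(6 + 18) - 243) + 100 = (2*7*24 - 243) + 100 = (336 - 243) + 100 = 93 + 100 = 193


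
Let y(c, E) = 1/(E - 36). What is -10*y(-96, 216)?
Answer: -1/18 ≈ -0.055556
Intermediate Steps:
y(c, E) = 1/(-36 + E)
-10*y(-96, 216) = -10/(-36 + 216) = -10/180 = -10*1/180 = -1/18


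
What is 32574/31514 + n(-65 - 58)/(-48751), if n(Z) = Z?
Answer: 795945648/768169507 ≈ 1.0362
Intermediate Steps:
32574/31514 + n(-65 - 58)/(-48751) = 32574/31514 + (-65 - 58)/(-48751) = 32574*(1/31514) - 123*(-1/48751) = 16287/15757 + 123/48751 = 795945648/768169507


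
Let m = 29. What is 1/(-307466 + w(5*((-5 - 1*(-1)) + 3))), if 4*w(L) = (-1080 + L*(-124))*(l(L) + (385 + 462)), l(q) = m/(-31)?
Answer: -31/12547666 ≈ -2.4706e-6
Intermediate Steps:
l(q) = -29/31 (l(q) = 29/(-31) = 29*(-1/31) = -29/31)
w(L) = -7081560/31 - 26228*L (w(L) = ((-1080 + L*(-124))*(-29/31 + (385 + 462)))/4 = ((-1080 - 124*L)*(-29/31 + 847))/4 = ((-1080 - 124*L)*(26228/31))/4 = (-28326240/31 - 104912*L)/4 = -7081560/31 - 26228*L)
1/(-307466 + w(5*((-5 - 1*(-1)) + 3))) = 1/(-307466 + (-7081560/31 - 131140*((-5 - 1*(-1)) + 3))) = 1/(-307466 + (-7081560/31 - 131140*((-5 + 1) + 3))) = 1/(-307466 + (-7081560/31 - 131140*(-4 + 3))) = 1/(-307466 + (-7081560/31 - 131140*(-1))) = 1/(-307466 + (-7081560/31 - 26228*(-5))) = 1/(-307466 + (-7081560/31 + 131140)) = 1/(-307466 - 3016220/31) = 1/(-12547666/31) = -31/12547666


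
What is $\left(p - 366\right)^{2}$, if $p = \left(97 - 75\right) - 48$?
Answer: $153664$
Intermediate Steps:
$p = -26$ ($p = 22 - 48 = -26$)
$\left(p - 366\right)^{2} = \left(-26 - 366\right)^{2} = \left(-392\right)^{2} = 153664$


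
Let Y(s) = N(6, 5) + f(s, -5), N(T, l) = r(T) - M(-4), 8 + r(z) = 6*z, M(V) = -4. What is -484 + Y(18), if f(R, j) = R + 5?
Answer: -429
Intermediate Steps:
r(z) = -8 + 6*z
f(R, j) = 5 + R
N(T, l) = -4 + 6*T (N(T, l) = (-8 + 6*T) - 1*(-4) = (-8 + 6*T) + 4 = -4 + 6*T)
Y(s) = 37 + s (Y(s) = (-4 + 6*6) + (5 + s) = (-4 + 36) + (5 + s) = 32 + (5 + s) = 37 + s)
-484 + Y(18) = -484 + (37 + 18) = -484 + 55 = -429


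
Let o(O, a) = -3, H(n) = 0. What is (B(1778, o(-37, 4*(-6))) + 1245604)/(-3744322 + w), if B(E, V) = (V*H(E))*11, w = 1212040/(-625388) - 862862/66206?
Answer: -920955955372652/2768431566059027 ≈ -0.33266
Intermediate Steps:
w = -11069068941/739364963 (w = 1212040*(-1/625388) - 862862*1/66206 = -303010/156347 - 61633/4729 = -11069068941/739364963 ≈ -14.971)
B(E, V) = 0 (B(E, V) = (V*0)*11 = 0*11 = 0)
(B(1778, o(-37, 4*(-6))) + 1245604)/(-3744322 + w) = (0 + 1245604)/(-3744322 - 11069068941/739364963) = 1245604/(-2768431566059027/739364963) = 1245604*(-739364963/2768431566059027) = -920955955372652/2768431566059027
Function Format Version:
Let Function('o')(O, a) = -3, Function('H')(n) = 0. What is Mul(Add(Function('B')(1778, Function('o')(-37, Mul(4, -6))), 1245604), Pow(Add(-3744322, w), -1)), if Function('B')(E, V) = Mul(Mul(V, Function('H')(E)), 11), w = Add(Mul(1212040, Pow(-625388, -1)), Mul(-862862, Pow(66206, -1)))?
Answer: Rational(-920955955372652, 2768431566059027) ≈ -0.33266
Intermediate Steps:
w = Rational(-11069068941, 739364963) (w = Add(Mul(1212040, Rational(-1, 625388)), Mul(-862862, Rational(1, 66206))) = Add(Rational(-303010, 156347), Rational(-61633, 4729)) = Rational(-11069068941, 739364963) ≈ -14.971)
Function('B')(E, V) = 0 (Function('B')(E, V) = Mul(Mul(V, 0), 11) = Mul(0, 11) = 0)
Mul(Add(Function('B')(1778, Function('o')(-37, Mul(4, -6))), 1245604), Pow(Add(-3744322, w), -1)) = Mul(Add(0, 1245604), Pow(Add(-3744322, Rational(-11069068941, 739364963)), -1)) = Mul(1245604, Pow(Rational(-2768431566059027, 739364963), -1)) = Mul(1245604, Rational(-739364963, 2768431566059027)) = Rational(-920955955372652, 2768431566059027)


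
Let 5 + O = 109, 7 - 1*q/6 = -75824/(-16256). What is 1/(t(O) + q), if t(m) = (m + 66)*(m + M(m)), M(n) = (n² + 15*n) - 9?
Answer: 508/1077002679 ≈ 4.7168e-7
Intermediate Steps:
q = 7119/508 (q = 42 - (-454944)/(-16256) = 42 - (-454944)*(-1)/16256 = 42 - 6*4739/1016 = 42 - 14217/508 = 7119/508 ≈ 14.014)
O = 104 (O = -5 + 109 = 104)
M(n) = -9 + n² + 15*n
t(m) = (66 + m)*(-9 + m² + 16*m) (t(m) = (m + 66)*(m + (-9 + m² + 15*m)) = (66 + m)*(-9 + m² + 16*m))
1/(t(O) + q) = 1/((-594 + 104³ + 82*104² + 1047*104) + 7119/508) = 1/((-594 + 1124864 + 82*10816 + 108888) + 7119/508) = 1/((-594 + 1124864 + 886912 + 108888) + 7119/508) = 1/(2120070 + 7119/508) = 1/(1077002679/508) = 508/1077002679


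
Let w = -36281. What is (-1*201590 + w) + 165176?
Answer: -72695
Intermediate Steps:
(-1*201590 + w) + 165176 = (-1*201590 - 36281) + 165176 = (-201590 - 36281) + 165176 = -237871 + 165176 = -72695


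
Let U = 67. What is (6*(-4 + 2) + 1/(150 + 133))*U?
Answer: -227465/283 ≈ -803.76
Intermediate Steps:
(6*(-4 + 2) + 1/(150 + 133))*U = (6*(-4 + 2) + 1/(150 + 133))*67 = (6*(-2) + 1/283)*67 = (-12 + 1/283)*67 = -3395/283*67 = -227465/283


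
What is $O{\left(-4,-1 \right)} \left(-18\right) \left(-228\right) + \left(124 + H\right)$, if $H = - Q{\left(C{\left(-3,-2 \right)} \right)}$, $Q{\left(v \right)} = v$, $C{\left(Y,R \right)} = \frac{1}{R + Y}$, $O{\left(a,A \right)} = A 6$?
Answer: $- \frac{122499}{5} \approx -24500.0$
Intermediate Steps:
$O{\left(a,A \right)} = 6 A$
$H = \frac{1}{5}$ ($H = - \frac{1}{-2 - 3} = - \frac{1}{-5} = \left(-1\right) \left(- \frac{1}{5}\right) = \frac{1}{5} \approx 0.2$)
$O{\left(-4,-1 \right)} \left(-18\right) \left(-228\right) + \left(124 + H\right) = 6 \left(-1\right) \left(-18\right) \left(-228\right) + \left(124 + \frac{1}{5}\right) = \left(-6\right) \left(-18\right) \left(-228\right) + \frac{621}{5} = 108 \left(-228\right) + \frac{621}{5} = -24624 + \frac{621}{5} = - \frac{122499}{5}$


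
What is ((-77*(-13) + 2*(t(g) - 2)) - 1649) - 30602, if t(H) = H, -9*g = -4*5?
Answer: -281246/9 ≈ -31250.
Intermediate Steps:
g = 20/9 (g = -(-1)*4*5/9 = -(-1)*20/9 = -1/9*(-20) = 20/9 ≈ 2.2222)
((-77*(-13) + 2*(t(g) - 2)) - 1649) - 30602 = ((-77*(-13) + 2*(20/9 - 2)) - 1649) - 30602 = ((1001 + 2*(2/9)) - 1649) - 30602 = ((1001 + 4/9) - 1649) - 30602 = (9013/9 - 1649) - 30602 = -5828/9 - 30602 = -281246/9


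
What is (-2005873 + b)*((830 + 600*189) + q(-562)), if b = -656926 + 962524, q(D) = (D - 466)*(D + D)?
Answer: -2158842568050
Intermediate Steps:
q(D) = 2*D*(-466 + D) (q(D) = (-466 + D)*(2*D) = 2*D*(-466 + D))
b = 305598
(-2005873 + b)*((830 + 600*189) + q(-562)) = (-2005873 + 305598)*((830 + 600*189) + 2*(-562)*(-466 - 562)) = -1700275*((830 + 113400) + 2*(-562)*(-1028)) = -1700275*(114230 + 1155472) = -1700275*1269702 = -2158842568050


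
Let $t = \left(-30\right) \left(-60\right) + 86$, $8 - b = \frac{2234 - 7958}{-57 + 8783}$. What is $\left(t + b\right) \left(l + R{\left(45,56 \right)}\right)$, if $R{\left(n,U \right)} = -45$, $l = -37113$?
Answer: $- \frac{307162296672}{4363} \approx -7.0402 \cdot 10^{7}$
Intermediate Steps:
$b = \frac{37766}{4363}$ ($b = 8 - \frac{2234 - 7958}{-57 + 8783} = 8 - - \frac{5724}{8726} = 8 - \left(-5724\right) \frac{1}{8726} = 8 - - \frac{2862}{4363} = 8 + \frac{2862}{4363} = \frac{37766}{4363} \approx 8.656$)
$t = 1886$ ($t = 1800 + 86 = 1886$)
$\left(t + b\right) \left(l + R{\left(45,56 \right)}\right) = \left(1886 + \frac{37766}{4363}\right) \left(-37113 - 45\right) = \frac{8266384}{4363} \left(-37158\right) = - \frac{307162296672}{4363}$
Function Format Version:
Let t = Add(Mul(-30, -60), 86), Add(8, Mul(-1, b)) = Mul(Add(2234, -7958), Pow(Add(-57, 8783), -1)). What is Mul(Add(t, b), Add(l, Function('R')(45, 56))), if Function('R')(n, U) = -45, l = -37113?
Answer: Rational(-307162296672, 4363) ≈ -7.0402e+7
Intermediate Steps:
b = Rational(37766, 4363) (b = Add(8, Mul(-1, Mul(Add(2234, -7958), Pow(Add(-57, 8783), -1)))) = Add(8, Mul(-1, Mul(-5724, Pow(8726, -1)))) = Add(8, Mul(-1, Mul(-5724, Rational(1, 8726)))) = Add(8, Mul(-1, Rational(-2862, 4363))) = Add(8, Rational(2862, 4363)) = Rational(37766, 4363) ≈ 8.6560)
t = 1886 (t = Add(1800, 86) = 1886)
Mul(Add(t, b), Add(l, Function('R')(45, 56))) = Mul(Add(1886, Rational(37766, 4363)), Add(-37113, -45)) = Mul(Rational(8266384, 4363), -37158) = Rational(-307162296672, 4363)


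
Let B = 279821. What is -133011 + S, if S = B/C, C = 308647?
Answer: -1415626424/10643 ≈ -1.3301e+5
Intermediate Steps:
S = 9649/10643 (S = 279821/308647 = 279821*(1/308647) = 9649/10643 ≈ 0.90660)
-133011 + S = -133011 + 9649/10643 = -1415626424/10643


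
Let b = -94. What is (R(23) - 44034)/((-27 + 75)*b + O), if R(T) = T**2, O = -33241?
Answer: 43505/37753 ≈ 1.1524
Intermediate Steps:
(R(23) - 44034)/((-27 + 75)*b + O) = (23**2 - 44034)/((-27 + 75)*(-94) - 33241) = (529 - 44034)/(48*(-94) - 33241) = -43505/(-4512 - 33241) = -43505/(-37753) = -43505*(-1/37753) = 43505/37753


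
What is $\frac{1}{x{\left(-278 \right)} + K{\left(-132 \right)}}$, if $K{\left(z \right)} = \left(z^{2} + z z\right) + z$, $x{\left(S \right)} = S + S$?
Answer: $\frac{1}{34160} \approx 2.9274 \cdot 10^{-5}$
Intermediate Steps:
$x{\left(S \right)} = 2 S$
$K{\left(z \right)} = z + 2 z^{2}$ ($K{\left(z \right)} = \left(z^{2} + z^{2}\right) + z = 2 z^{2} + z = z + 2 z^{2}$)
$\frac{1}{x{\left(-278 \right)} + K{\left(-132 \right)}} = \frac{1}{2 \left(-278\right) - 132 \left(1 + 2 \left(-132\right)\right)} = \frac{1}{-556 - 132 \left(1 - 264\right)} = \frac{1}{-556 - -34716} = \frac{1}{-556 + 34716} = \frac{1}{34160}$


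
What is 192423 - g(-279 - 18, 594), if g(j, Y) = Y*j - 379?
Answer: 369220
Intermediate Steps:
g(j, Y) = -379 + Y*j
192423 - g(-279 - 18, 594) = 192423 - (-379 + 594*(-279 - 18)) = 192423 - (-379 + 594*(-297)) = 192423 - (-379 - 176418) = 192423 - 1*(-176797) = 192423 + 176797 = 369220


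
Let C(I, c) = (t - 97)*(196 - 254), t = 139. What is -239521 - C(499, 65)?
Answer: -237085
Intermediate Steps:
C(I, c) = -2436 (C(I, c) = (139 - 97)*(196 - 254) = 42*(-58) = -2436)
-239521 - C(499, 65) = -239521 - 1*(-2436) = -239521 + 2436 = -237085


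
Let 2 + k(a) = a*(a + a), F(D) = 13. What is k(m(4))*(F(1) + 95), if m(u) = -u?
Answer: 3240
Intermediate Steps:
k(a) = -2 + 2*a**2 (k(a) = -2 + a*(a + a) = -2 + a*(2*a) = -2 + 2*a**2)
k(m(4))*(F(1) + 95) = (-2 + 2*(-1*4)**2)*(13 + 95) = (-2 + 2*(-4)**2)*108 = (-2 + 2*16)*108 = (-2 + 32)*108 = 30*108 = 3240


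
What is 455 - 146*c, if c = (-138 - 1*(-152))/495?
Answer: 223181/495 ≈ 450.87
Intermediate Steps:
c = 14/495 (c = (-138 + 152)*(1/495) = 14*(1/495) = 14/495 ≈ 0.028283)
455 - 146*c = 455 - 146*14/495 = 455 - 2044/495 = 223181/495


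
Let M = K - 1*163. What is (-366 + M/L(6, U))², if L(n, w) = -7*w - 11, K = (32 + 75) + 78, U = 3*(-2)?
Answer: 128232976/961 ≈ 1.3344e+5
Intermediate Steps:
U = -6
K = 185 (K = 107 + 78 = 185)
M = 22 (M = 185 - 1*163 = 185 - 163 = 22)
L(n, w) = -11 - 7*w
(-366 + M/L(6, U))² = (-366 + 22/(-11 - 7*(-6)))² = (-366 + 22/(-11 + 42))² = (-366 + 22/31)² = (-11324/31)² = 128232976/961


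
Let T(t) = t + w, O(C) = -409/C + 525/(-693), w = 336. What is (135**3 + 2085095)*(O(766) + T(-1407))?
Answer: -61603357177975/12639 ≈ -4.8741e+9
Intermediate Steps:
O(C) = -25/33 - 409/C (O(C) = -409/C + 525*(-1/693) = -409/C - 25/33 = -25/33 - 409/C)
T(t) = 336 + t (T(t) = t + 336 = 336 + t)
(135**3 + 2085095)*(O(766) + T(-1407)) = (135**3 + 2085095)*((-25/33 - 409/766) + (336 - 1407)) = (2460375 + 2085095)*((-25/33 - 409*1/766) - 1071) = 4545470*((-25/33 - 409/766) - 1071) = 4545470*(-32647/25278 - 1071) = 4545470*(-27105385/25278) = -61603357177975/12639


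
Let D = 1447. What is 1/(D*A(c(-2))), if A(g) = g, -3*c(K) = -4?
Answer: 3/5788 ≈ 0.00051831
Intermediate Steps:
c(K) = 4/3 (c(K) = -1/3*(-4) = 4/3)
1/(D*A(c(-2))) = 1/(1447*(4/3)) = 1/(5788/3) = 3/5788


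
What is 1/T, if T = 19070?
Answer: 1/19070 ≈ 5.2438e-5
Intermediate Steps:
1/T = 1/19070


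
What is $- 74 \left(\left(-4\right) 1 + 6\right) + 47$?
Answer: $-101$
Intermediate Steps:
$- 74 \left(\left(-4\right) 1 + 6\right) + 47 = - 74 \left(-4 + 6\right) + 47 = \left(-74\right) 2 + 47 = -148 + 47 = -101$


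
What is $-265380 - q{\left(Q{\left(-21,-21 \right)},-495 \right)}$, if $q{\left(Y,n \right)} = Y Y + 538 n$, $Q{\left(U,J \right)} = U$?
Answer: $489$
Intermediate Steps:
$q{\left(Y,n \right)} = Y^{2} + 538 n$
$-265380 - q{\left(Q{\left(-21,-21 \right)},-495 \right)} = -265380 - \left(\left(-21\right)^{2} + 538 \left(-495\right)\right) = -265380 - \left(441 - 266310\right) = -265380 - -265869 = -265380 + 265869 = 489$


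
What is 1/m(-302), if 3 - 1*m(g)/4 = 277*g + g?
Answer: 1/335836 ≈ 2.9776e-6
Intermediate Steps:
m(g) = 12 - 1112*g (m(g) = 12 - 4*(277*g + g) = 12 - 1112*g)
1/m(-302) = 1/(12 - 1112*(-302)) = 1/(12 + 335824) = 1/335836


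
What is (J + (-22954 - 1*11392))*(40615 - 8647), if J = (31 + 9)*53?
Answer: -1030200768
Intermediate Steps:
J = 2120 (J = 40*53 = 2120)
(J + (-22954 - 1*11392))*(40615 - 8647) = (2120 + (-22954 - 1*11392))*(40615 - 8647) = (2120 + (-22954 - 11392))*31968 = (2120 - 34346)*31968 = -32226*31968 = -1030200768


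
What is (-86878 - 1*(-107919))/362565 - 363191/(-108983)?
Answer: 19139065174/5644774485 ≈ 3.3906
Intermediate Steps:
(-86878 - 1*(-107919))/362565 - 363191/(-108983) = (-86878 + 107919)*(1/362565) - 363191*(-1/108983) = 21041*(1/362565) + 363191/108983 = 21041/362565 + 363191/108983 = 19139065174/5644774485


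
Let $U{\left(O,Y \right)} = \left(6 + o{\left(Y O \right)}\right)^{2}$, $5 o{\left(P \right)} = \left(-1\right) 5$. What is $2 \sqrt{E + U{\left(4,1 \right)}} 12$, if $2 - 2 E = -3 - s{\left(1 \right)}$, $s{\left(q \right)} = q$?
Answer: $48 \sqrt{7} \approx 127.0$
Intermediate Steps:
$o{\left(P \right)} = -1$ ($o{\left(P \right)} = \frac{\left(-1\right) 5}{5} = \frac{1}{5} \left(-5\right) = -1$)
$U{\left(O,Y \right)} = 25$ ($U{\left(O,Y \right)} = \left(6 - 1\right)^{2} = 5^{2} = 25$)
$E = 3$ ($E = 1 - \frac{-3 - 1}{2} = 1 - -2 = 1 + 2 = 3$)
$2 \sqrt{E + U{\left(4,1 \right)}} 12 = 2 \sqrt{3 + 25} \cdot 12 = 2 \sqrt{28} \cdot 12 = 2 \cdot 2 \sqrt{7} \cdot 12 = 4 \sqrt{7} \cdot 12 = 48 \sqrt{7}$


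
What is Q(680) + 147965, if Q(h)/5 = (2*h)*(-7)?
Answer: 100365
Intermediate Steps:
Q(h) = -70*h (Q(h) = 5*((2*h)*(-7)) = 5*(-14*h) = -70*h)
Q(680) + 147965 = -70*680 + 147965 = -47600 + 147965 = 100365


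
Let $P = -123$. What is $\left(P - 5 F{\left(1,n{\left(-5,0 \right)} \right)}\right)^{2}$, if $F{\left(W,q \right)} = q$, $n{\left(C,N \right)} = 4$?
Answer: $20449$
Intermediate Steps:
$\left(P - 5 F{\left(1,n{\left(-5,0 \right)} \right)}\right)^{2} = \left(-123 - 20\right)^{2} = \left(-143\right)^{2} = 20449$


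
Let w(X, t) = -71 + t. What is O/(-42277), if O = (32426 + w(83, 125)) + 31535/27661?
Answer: -898460815/1169424097 ≈ -0.76829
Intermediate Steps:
O = 898460815/27661 (O = (32426 + (-71 + 125)) + 31535/27661 = (32426 + 54) + 31535*(1/27661) = 32480 + 31535/27661 = 898460815/27661 ≈ 32481.)
O/(-42277) = (898460815/27661)/(-42277) = (898460815/27661)*(-1/42277) = -898460815/1169424097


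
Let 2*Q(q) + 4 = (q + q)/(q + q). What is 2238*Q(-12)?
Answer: -3357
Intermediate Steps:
Q(q) = -3/2 (Q(q) = -2 + ((q + q)/(q + q))/2 = -2 + ((2*q)/((2*q)))/2 = -2 + ((2*q)*(1/(2*q)))/2 = -2 + (½)*1 = -2 + ½ = -3/2)
2238*Q(-12) = 2238*(-3/2) = -3357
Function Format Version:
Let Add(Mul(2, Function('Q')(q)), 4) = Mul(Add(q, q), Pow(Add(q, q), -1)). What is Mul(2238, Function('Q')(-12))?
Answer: -3357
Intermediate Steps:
Function('Q')(q) = Rational(-3, 2) (Function('Q')(q) = Add(-2, Mul(Rational(1, 2), Mul(Add(q, q), Pow(Add(q, q), -1)))) = Add(-2, Mul(Rational(1, 2), Mul(Mul(2, q), Pow(Mul(2, q), -1)))) = Add(-2, Mul(Rational(1, 2), Mul(Mul(2, q), Mul(Rational(1, 2), Pow(q, -1))))) = Add(-2, Mul(Rational(1, 2), 1)) = Add(-2, Rational(1, 2)) = Rational(-3, 2))
Mul(2238, Function('Q')(-12)) = Mul(2238, Rational(-3, 2)) = -3357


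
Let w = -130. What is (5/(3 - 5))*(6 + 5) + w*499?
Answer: -129795/2 ≈ -64898.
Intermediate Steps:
(5/(3 - 5))*(6 + 5) + w*499 = (5/(3 - 5))*(6 + 5) - 130*499 = (5/(-2))*11 - 64870 = -½*5*11 - 64870 = -5/2*11 - 64870 = -55/2 - 64870 = -129795/2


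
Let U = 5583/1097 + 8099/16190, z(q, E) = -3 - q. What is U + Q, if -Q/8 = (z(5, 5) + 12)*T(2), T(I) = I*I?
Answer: -2174061667/17760430 ≈ -122.41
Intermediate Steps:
T(I) = I²
Q = -128 (Q = -8*((-3 - 1*5) + 12)*2² = -8*((-3 - 5) + 12)*4 = -8*(-8 + 12)*4 = -32*4 = -8*16 = -128)
U = 99273373/17760430 (U = 5583*(1/1097) + 8099*(1/16190) = 5583/1097 + 8099/16190 = 99273373/17760430 ≈ 5.5896)
U + Q = 99273373/17760430 - 128 = -2174061667/17760430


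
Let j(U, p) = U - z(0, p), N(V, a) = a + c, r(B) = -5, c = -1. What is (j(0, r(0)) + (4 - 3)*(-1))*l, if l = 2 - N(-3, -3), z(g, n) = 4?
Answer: -30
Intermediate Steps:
N(V, a) = -1 + a (N(V, a) = a - 1 = -1 + a)
l = 6 (l = 2 - (-1 - 3) = 2 - 1*(-4) = 2 + 4 = 6)
j(U, p) = -4 + U (j(U, p) = U - 1*4 = U - 4 = -4 + U)
(j(0, r(0)) + (4 - 3)*(-1))*l = ((-4 + 0) + (4 - 3)*(-1))*6 = (-4 + 1*(-1))*6 = (-4 - 1)*6 = -5*6 = -30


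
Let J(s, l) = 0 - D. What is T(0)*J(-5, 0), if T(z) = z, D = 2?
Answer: 0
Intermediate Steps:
J(s, l) = -2 (J(s, l) = 0 - 1*2 = 0 - 2 = -2)
T(0)*J(-5, 0) = 0*(-2) = 0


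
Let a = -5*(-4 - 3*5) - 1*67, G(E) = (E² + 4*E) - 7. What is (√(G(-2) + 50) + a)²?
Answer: (28 + √39)² ≈ 1172.7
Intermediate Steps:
G(E) = -7 + E² + 4*E
a = 28 (a = -5*(-4 - 15) - 67 = -5*(-19) - 67 = 95 - 67 = 28)
(√(G(-2) + 50) + a)² = (√((-7 + (-2)² + 4*(-2)) + 50) + 28)² = (√((-7 + 4 - 8) + 50) + 28)² = (√(-11 + 50) + 28)² = (√39 + 28)² = (28 + √39)²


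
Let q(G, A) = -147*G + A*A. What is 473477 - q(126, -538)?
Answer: 202555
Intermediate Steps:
q(G, A) = A² - 147*G (q(G, A) = -147*G + A² = A² - 147*G)
473477 - q(126, -538) = 473477 - ((-538)² - 147*126) = 473477 - (289444 - 18522) = 473477 - 1*270922 = 473477 - 270922 = 202555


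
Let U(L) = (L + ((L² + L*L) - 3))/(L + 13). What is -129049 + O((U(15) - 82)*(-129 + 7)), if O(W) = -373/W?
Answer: -1031230932/7991 ≈ -1.2905e+5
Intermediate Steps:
U(L) = (-3 + L + 2*L²)/(13 + L) (U(L) = (L + ((L² + L²) - 3))/(13 + L) = (L + (2*L² - 3))/(13 + L) = (L + (-3 + 2*L²))/(13 + L) = (-3 + L + 2*L²)/(13 + L))
-129049 + O((U(15) - 82)*(-129 + 7)) = -129049 - 373*1/((-129 + 7)*((-3 + 15 + 2*15²)/(13 + 15) - 82)) = -129049 - 373*(-1/(122*((-3 + 15 + 2*225)/28 - 82))) = -129049 - 373*(-1/(122*((-3 + 15 + 450)/28 - 82))) = -129049 - 373*(-1/(122*((1/28)*462 - 82))) = -129049 - 373*(-1/(122*(33/2 - 82))) = -129049 - 373/((-131/2*(-122))) = -129049 - 373/7991 = -1031230932/7991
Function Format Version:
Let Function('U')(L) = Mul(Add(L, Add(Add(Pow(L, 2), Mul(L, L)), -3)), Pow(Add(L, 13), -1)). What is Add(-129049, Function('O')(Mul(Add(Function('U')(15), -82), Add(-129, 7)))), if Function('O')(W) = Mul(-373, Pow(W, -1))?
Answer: Rational(-1031230932, 7991) ≈ -1.2905e+5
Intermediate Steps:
Function('U')(L) = Mul(Pow(Add(13, L), -1), Add(-3, L, Mul(2, Pow(L, 2)))) (Function('U')(L) = Mul(Add(L, Add(Add(Pow(L, 2), Pow(L, 2)), -3)), Pow(Add(13, L), -1)) = Mul(Add(L, Add(Mul(2, Pow(L, 2)), -3)), Pow(Add(13, L), -1)) = Mul(Add(L, Add(-3, Mul(2, Pow(L, 2)))), Pow(Add(13, L), -1)) = Mul(Add(-3, L, Mul(2, Pow(L, 2))), Pow(Add(13, L), -1)) = Mul(Pow(Add(13, L), -1), Add(-3, L, Mul(2, Pow(L, 2)))))
Add(-129049, Function('O')(Mul(Add(Function('U')(15), -82), Add(-129, 7)))) = Add(-129049, Mul(-373, Pow(Mul(Add(Mul(Pow(Add(13, 15), -1), Add(-3, 15, Mul(2, Pow(15, 2)))), -82), Add(-129, 7)), -1))) = Add(-129049, Mul(-373, Pow(Mul(Add(Mul(Pow(28, -1), Add(-3, 15, Mul(2, 225))), -82), -122), -1))) = Add(-129049, Mul(-373, Pow(Mul(Add(Mul(Rational(1, 28), Add(-3, 15, 450)), -82), -122), -1))) = Add(-129049, Mul(-373, Pow(Mul(Add(Mul(Rational(1, 28), 462), -82), -122), -1))) = Add(-129049, Mul(-373, Pow(Mul(Add(Rational(33, 2), -82), -122), -1))) = Add(-129049, Mul(-373, Pow(Mul(Rational(-131, 2), -122), -1))) = Add(-129049, Mul(-373, Pow(7991, -1))) = Add(-129049, Mul(-373, Rational(1, 7991))) = Add(-129049, Rational(-373, 7991)) = Rational(-1031230932, 7991)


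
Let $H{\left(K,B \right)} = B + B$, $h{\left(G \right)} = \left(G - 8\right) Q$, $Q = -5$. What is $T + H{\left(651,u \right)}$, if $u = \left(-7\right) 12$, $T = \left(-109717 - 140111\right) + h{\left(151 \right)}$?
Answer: $-250711$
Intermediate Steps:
$h{\left(G \right)} = 40 - 5 G$ ($h{\left(G \right)} = \left(G - 8\right) \left(-5\right) = \left(-8 + G\right) \left(-5\right) = 40 - 5 G$)
$T = -250543$ ($T = \left(-109717 - 140111\right) + \left(40 - 755\right) = -249828 + \left(40 - 755\right) = -249828 - 715 = -250543$)
$u = -84$
$H{\left(K,B \right)} = 2 B$
$T + H{\left(651,u \right)} = -250543 + 2 \left(-84\right) = -250543 - 168 = -250711$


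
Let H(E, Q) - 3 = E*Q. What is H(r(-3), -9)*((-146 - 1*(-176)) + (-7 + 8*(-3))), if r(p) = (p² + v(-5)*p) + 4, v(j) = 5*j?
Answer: 789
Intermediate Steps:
r(p) = 4 + p² - 25*p (r(p) = (p² + (5*(-5))*p) + 4 = (p² - 25*p) + 4 = 4 + p² - 25*p)
H(E, Q) = 3 + E*Q
H(r(-3), -9)*((-146 - 1*(-176)) + (-7 + 8*(-3))) = (3 + (4 + (-3)² - 25*(-3))*(-9))*((-146 - 1*(-176)) + (-7 + 8*(-3))) = (3 + (4 + 9 + 75)*(-9))*((-146 + 176) + (-7 - 24)) = (3 + 88*(-9))*(30 - 31) = (3 - 792)*(-1) = -789*(-1) = 789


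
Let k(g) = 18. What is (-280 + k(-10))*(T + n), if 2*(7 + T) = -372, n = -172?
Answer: 95630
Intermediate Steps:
T = -193 (T = -7 + (½)*(-372) = -7 - 186 = -193)
(-280 + k(-10))*(T + n) = (-280 + 18)*(-193 - 172) = -262*(-365) = 95630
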